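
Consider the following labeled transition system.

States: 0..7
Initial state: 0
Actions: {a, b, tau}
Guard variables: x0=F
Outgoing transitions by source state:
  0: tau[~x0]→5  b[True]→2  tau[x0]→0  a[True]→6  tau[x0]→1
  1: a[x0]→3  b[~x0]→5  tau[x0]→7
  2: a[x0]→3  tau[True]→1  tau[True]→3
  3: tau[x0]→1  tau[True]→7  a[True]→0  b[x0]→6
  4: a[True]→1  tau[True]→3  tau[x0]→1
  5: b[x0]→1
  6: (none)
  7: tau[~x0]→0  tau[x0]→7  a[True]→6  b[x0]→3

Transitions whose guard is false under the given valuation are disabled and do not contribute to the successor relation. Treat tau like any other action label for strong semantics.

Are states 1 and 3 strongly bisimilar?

Bisimulation quotient by refinement:
  π0 = {{0,1,2,3,4,5,6,7}}
  π1 = {{0},{1},{2},{3,4,7},{5,6}}
  π2 = {{0},{1},{2},{3},{4},{5,6},{7}}
stable after 3 split(s): 7 block(s)
[1]={1}  [3]={3}

Answer: NOT BISIMILAR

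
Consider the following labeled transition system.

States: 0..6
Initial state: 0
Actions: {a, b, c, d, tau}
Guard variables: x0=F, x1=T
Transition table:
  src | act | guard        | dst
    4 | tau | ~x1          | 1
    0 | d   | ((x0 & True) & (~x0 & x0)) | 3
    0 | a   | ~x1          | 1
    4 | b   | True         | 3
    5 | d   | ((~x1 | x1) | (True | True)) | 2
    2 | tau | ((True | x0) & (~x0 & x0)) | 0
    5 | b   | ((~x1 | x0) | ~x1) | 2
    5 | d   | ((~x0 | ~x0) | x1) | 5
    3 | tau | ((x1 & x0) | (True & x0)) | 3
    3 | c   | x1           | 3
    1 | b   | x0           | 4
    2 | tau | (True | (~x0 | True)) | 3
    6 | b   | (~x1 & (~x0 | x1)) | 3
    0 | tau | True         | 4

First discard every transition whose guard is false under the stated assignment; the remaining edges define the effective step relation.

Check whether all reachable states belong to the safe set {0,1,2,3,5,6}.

Safe = {0,1,2,3,5,6}
Reachable = {0,3,4}
  0: ✓
  3: ✓
  4: VIOLATES
counterexample path to 4: tau

Answer: INVARIANT VIOLATED at state 4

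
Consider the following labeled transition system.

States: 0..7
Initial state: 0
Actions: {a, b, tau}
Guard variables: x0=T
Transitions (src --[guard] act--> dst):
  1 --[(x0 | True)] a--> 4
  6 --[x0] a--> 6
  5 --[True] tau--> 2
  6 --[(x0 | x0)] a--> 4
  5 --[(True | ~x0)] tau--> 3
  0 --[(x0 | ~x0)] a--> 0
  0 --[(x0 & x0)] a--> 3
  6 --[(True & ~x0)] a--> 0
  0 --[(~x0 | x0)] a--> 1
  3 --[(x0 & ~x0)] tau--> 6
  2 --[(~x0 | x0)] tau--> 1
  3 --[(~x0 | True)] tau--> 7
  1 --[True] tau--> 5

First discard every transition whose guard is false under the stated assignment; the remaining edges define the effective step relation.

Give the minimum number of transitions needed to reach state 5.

Answer: 2

Analysis:
Breadth-first toward 5:
  Layer 0: {0}
  Layer 1: {1,3}
  Layer 2: {4,5,7}
depth(5)=2, e.g. a·tau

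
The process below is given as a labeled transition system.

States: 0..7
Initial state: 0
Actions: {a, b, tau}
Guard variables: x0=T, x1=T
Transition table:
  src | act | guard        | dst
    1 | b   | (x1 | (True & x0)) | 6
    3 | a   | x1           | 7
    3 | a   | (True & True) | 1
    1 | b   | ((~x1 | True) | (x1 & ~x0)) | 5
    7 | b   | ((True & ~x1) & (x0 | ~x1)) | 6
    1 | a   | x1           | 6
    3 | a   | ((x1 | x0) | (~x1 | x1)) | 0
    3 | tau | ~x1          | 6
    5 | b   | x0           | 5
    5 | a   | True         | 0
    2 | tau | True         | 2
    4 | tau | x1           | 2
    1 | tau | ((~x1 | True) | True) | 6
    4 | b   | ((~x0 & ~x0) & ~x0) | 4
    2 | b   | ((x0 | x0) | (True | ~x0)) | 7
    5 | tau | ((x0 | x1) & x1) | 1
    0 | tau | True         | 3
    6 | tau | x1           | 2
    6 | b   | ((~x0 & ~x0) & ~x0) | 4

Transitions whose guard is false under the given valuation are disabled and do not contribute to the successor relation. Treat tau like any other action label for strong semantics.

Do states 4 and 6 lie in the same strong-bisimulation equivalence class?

Bisimulation quotient by refinement:
  P[0] = {{0,1,2,3,4,5,6,7}}
  P[1] = {{0,4,6},{1,5},{2},{3},{7}}
  P[2] = {{0},{1},{2},{3},{4,6},{5},{7}}
Fixed point at round 3; 7 class(es).
class of 4: {4,6}; class of 6: {4,6}

Answer: BISIMILAR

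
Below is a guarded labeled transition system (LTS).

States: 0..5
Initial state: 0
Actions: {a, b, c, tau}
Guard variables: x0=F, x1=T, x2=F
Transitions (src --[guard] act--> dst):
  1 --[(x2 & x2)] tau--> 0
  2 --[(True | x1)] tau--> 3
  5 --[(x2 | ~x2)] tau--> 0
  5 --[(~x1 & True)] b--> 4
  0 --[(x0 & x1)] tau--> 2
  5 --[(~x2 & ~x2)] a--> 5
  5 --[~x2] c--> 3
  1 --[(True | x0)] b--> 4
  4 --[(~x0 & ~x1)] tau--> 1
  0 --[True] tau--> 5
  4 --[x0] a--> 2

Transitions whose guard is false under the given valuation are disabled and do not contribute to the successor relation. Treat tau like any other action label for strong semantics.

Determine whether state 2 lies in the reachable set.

6 transition(s) survive guard evaluation.
depth 0: {0}
depth 1: {5}  now seen {0,5}
depth 2: {3}  now seen {0,3,5}
Reach set: {0,3,5}

Answer: UNREACHABLE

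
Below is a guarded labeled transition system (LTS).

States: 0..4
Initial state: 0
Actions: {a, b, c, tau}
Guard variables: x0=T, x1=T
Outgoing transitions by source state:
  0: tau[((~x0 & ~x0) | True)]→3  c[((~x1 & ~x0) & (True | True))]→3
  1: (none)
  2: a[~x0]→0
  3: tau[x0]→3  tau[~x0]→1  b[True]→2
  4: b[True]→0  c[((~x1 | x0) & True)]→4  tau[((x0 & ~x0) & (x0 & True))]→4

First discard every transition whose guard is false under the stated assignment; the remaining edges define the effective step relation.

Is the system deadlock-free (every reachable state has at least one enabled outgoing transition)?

Reach set: {0,2,3}
  0: tau→3  [1 exit(s)]
  2: ∅  [deadlock]
  3: b→2  tau→3  [2 exit(s)]
witness 2: tau·b

Answer: DEADLOCK at state 2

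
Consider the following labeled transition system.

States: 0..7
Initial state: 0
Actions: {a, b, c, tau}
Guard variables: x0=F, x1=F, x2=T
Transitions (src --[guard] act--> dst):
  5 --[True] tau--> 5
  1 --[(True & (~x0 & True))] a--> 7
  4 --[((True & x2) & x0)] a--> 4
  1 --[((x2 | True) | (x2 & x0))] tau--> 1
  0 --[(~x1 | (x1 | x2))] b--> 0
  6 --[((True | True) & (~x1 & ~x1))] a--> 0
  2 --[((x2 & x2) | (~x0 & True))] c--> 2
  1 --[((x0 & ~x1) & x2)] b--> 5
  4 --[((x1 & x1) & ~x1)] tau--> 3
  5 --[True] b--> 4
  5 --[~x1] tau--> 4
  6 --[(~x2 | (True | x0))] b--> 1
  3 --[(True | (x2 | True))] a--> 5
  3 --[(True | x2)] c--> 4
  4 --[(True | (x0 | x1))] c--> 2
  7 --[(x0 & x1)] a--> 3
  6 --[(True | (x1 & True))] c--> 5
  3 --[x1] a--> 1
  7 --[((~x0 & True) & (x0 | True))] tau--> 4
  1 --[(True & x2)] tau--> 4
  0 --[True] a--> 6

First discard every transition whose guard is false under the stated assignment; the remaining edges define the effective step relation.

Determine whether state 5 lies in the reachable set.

Answer: REACHABLE

Working:
After dropping false guards: 16 live edges.
depth 0: {0}
depth 1: {6}  total {0,6}
depth 2: {1,5}  total {0,1,5,6}
depth 3: {4,7}  total {0,1,4,5,6,7}
depth 4: {2}  total {0,1,2,4,5,6,7}
R = {0,1,2,4,5,6,7}
Path to 5: a·c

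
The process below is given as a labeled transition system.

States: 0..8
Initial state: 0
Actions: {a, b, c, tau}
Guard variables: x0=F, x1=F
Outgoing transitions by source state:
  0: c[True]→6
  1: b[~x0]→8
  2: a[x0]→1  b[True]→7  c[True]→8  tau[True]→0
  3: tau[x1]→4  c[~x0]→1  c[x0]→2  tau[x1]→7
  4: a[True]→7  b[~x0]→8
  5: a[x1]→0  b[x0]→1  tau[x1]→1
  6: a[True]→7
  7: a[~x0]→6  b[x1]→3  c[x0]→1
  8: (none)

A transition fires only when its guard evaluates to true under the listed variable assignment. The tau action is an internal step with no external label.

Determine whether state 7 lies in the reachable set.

Answer: REACHABLE

Working:
10 transition(s) survive guard evaluation.
Layer 0: {0}
Layer 1: {6}  cumulative {0,6}
Layer 2: {7}  cumulative {0,6,7}
Reach set: {0,6,7}
Path to 7: c·a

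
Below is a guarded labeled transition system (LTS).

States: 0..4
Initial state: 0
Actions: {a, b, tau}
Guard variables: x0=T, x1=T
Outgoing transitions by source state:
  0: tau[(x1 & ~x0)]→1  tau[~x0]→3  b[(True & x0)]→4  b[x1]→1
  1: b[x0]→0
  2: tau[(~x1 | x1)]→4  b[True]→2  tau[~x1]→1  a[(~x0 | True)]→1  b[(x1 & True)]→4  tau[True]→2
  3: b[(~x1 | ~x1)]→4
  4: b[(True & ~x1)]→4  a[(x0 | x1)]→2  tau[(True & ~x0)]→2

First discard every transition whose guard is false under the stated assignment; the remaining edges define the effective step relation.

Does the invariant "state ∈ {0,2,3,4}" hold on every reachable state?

Answer: INVARIANT VIOLATED at state 1

Working:
Allowed set {0,2,3,4}
Reach set: {0,1,2,4}
  0: safe
  1: ✗ unsafe
  2: safe
  4: safe
reach 1 via b — violates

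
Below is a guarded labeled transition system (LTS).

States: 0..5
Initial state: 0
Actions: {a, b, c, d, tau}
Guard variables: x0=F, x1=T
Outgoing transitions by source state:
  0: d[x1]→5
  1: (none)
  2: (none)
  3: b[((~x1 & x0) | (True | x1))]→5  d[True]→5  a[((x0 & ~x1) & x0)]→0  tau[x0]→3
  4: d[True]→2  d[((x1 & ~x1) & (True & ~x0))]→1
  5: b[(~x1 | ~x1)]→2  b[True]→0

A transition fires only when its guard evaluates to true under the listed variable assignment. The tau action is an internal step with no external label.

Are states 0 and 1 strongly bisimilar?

Answer: NOT BISIMILAR

Working:
Bisimulation quotient by refinement:
  π0 = {{0,1,2,3,4,5}}
  π1 = {{0,4},{1,2},{3},{5}}
  π2 = {{0},{1,2},{3},{4},{5}}
5 equivalence class(es) (converged in 3)
class of 0: {0}; class of 1: {1,2}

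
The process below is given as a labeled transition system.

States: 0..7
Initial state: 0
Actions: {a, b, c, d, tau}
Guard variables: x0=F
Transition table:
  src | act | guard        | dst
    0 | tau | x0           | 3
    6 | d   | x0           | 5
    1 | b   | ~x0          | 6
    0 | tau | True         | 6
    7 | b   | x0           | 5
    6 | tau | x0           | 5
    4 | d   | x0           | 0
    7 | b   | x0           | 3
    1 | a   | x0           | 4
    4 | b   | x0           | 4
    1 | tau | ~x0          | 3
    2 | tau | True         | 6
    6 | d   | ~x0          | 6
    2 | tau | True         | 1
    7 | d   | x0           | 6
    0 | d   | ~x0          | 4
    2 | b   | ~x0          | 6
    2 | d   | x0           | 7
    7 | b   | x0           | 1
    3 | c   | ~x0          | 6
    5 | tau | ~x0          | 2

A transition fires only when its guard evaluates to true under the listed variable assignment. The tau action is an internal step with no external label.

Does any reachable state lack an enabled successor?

Reach set: {0,4,6}
  0: d→4  tau→6  [2 exit(s)]
  4: ∅  [STUCK]
  6: d→6  [1 exit(s)]
trace reaching 4: d

Answer: DEADLOCK at state 4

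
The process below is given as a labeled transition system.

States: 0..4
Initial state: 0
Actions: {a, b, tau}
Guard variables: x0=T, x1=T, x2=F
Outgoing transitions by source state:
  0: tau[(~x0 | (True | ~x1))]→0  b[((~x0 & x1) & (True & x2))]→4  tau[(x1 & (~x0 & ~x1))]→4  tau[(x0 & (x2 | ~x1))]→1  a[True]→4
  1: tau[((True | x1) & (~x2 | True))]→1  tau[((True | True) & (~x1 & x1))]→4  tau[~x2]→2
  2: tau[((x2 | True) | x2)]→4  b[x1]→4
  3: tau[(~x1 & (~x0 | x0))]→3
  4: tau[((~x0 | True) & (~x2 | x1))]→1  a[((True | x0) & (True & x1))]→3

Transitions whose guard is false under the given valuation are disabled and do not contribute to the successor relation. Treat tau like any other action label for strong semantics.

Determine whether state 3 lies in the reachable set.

Guard filter leaves 8 enabled edge(s).
depth 0: {0}
depth 1: {4}  total {0,4}
depth 2: {1,3}  total {0,1,3,4}
depth 3: {2}  total {0,1,2,3,4}
R = {0,1,2,3,4}
trace reaching 3: a·a

Answer: REACHABLE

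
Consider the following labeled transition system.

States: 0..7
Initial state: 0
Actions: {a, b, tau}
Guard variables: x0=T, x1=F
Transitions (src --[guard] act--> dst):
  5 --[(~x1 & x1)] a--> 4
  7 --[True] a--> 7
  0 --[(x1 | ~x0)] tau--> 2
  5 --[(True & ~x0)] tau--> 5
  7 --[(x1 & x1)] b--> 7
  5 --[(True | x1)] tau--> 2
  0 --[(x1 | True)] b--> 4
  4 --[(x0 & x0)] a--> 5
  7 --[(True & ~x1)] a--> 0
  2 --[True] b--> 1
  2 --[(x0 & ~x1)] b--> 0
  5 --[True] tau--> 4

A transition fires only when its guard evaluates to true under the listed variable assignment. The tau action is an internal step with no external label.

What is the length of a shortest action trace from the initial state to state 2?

Layered search for 2:
  L0 = {0}
  L1 = {4}
  L2 = {5}
  L3 = {2}
depth(2)=3, e.g. b·a·tau

Answer: 3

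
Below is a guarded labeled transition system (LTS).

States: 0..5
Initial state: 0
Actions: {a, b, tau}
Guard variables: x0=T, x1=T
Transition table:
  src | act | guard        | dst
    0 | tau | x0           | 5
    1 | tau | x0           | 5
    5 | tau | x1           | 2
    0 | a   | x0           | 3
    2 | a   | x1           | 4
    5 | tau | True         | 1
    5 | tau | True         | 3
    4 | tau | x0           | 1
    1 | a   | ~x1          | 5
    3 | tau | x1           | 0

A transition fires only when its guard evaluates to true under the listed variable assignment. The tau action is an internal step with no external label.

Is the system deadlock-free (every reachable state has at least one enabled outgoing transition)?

Reach set: {0,1,2,3,4,5}
  0: a→3  tau→5  [deg 2]
  1: tau→5  [deg 1]
  2: a→4  [deg 1]
  3: tau→0  [deg 1]
  4: tau→1  [deg 1]
  5: tau→1  tau→2  tau→3  [deg 3]

Answer: DEADLOCK-FREE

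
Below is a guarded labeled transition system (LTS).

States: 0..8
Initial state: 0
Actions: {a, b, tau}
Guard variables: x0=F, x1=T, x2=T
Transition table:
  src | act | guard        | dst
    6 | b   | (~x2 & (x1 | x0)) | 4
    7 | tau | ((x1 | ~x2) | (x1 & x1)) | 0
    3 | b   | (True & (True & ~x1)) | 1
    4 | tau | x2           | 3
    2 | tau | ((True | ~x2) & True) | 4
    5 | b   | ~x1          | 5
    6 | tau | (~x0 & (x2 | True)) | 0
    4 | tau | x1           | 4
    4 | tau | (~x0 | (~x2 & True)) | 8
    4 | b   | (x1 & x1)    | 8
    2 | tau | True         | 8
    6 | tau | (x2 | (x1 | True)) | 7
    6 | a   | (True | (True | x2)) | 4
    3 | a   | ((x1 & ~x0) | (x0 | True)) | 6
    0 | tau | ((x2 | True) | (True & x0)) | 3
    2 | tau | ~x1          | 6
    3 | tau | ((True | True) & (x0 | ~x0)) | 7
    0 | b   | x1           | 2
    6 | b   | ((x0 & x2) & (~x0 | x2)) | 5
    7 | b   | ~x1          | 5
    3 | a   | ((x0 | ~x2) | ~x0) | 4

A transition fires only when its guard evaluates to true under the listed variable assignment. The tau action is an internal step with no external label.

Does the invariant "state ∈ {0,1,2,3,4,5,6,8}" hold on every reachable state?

Safe = {0,1,2,3,4,5,6,8}
Reachable = {0,2,3,4,6,7,8}
  0: safe
  2: safe
  3: safe
  4: safe
  6: safe
  7: VIOLATES
  8: safe
counterexample path to 7: tau·tau

Answer: INVARIANT VIOLATED at state 7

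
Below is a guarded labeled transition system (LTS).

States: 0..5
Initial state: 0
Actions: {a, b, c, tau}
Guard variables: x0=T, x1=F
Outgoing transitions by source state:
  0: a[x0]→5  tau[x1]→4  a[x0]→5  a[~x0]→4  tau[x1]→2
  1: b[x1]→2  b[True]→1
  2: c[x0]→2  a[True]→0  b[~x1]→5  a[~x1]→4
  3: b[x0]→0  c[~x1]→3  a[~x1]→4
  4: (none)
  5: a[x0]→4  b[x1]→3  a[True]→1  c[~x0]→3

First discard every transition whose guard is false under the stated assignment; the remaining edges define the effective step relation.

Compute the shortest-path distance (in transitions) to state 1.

Answer: 2

Analysis:
BFS to 1:
  L0 = {0}
  L1 = {5}
  L2 = {1,4}
first hit 1 at d=2 via a·a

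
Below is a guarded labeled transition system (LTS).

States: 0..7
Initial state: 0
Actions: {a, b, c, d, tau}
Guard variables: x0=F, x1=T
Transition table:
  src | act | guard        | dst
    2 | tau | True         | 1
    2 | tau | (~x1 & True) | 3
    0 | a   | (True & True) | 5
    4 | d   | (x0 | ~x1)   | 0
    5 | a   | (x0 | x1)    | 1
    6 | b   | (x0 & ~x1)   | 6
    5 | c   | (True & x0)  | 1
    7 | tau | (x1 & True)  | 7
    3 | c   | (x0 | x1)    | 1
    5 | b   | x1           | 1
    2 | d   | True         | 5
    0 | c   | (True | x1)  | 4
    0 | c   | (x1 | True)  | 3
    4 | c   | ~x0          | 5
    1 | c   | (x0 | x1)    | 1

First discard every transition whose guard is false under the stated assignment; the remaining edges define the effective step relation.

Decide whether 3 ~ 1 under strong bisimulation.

Answer: BISIMILAR

Trace:
Refine partition for ~:
  round 0: {{0,1,2,3,4,5,6,7}}
  round 1: {{0},{1,3,4},{2},{5},{6},{7}}
  round 2: {{0},{1,3},{2},{4},{5},{6},{7}}
7 equivalence class(es) (converged in 3)
3∈{1,3}, 1∈{1,3}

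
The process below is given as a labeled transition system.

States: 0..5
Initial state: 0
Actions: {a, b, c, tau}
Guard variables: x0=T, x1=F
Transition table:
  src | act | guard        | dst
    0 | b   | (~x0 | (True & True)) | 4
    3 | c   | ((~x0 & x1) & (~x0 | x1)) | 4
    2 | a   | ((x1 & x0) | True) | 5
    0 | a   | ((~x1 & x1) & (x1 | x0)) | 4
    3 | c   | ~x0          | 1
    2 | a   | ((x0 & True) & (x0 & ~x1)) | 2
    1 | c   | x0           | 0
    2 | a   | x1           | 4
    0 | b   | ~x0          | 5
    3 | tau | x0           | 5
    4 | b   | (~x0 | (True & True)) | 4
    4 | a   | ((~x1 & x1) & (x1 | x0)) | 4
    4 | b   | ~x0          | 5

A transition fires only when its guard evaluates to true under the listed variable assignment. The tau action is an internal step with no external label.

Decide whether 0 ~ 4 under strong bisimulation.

Answer: BISIMILAR

Trace:
Bisimulation quotient by refinement:
  round 0: {{0,1,2,3,4,5}}
  round 1: {{0,4},{1},{2},{3},{5}}
5 equivalence class(es) (converged in 2)
0∈{0,4}, 4∈{0,4}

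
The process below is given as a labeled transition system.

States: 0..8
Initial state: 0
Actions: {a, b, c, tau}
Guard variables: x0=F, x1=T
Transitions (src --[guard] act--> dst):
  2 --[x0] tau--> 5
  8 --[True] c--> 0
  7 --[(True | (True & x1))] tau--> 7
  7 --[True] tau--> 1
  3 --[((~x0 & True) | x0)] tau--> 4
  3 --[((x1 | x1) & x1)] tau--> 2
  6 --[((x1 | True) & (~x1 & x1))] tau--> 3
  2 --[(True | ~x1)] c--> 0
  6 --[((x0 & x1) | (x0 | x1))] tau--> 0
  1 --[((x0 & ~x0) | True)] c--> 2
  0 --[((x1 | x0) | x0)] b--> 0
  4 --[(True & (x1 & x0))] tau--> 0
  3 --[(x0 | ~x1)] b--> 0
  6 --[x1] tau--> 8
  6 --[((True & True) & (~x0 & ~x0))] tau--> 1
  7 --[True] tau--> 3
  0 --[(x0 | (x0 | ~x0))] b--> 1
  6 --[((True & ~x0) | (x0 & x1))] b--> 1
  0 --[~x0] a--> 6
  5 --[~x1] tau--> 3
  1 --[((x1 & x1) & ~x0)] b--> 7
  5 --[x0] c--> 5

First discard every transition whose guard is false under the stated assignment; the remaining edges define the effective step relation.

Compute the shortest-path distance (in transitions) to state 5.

Answer: UNREACHABLE

Trace:
BFS to 5:
  Layer 0: {0}
  Layer 1: {1,6}
  Layer 2: {2,7,8}
  Layer 3: {3}
  Layer 4: {4}
5 never appears.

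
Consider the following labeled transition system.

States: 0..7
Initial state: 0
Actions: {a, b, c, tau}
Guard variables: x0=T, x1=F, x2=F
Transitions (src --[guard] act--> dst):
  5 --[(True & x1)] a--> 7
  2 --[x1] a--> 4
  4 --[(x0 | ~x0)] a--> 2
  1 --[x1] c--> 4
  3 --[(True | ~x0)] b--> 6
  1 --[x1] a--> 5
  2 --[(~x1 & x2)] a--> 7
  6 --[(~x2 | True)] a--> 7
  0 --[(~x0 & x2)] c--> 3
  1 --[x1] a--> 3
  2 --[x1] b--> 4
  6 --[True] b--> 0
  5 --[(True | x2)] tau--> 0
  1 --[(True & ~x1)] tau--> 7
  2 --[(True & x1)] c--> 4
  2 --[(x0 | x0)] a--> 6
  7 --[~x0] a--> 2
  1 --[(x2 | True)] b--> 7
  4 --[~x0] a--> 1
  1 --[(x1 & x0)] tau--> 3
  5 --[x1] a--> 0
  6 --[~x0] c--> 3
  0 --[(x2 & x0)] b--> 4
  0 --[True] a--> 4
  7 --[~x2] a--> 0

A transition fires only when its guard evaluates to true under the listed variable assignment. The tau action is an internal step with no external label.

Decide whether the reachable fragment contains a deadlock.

R = {0,2,4,6,7}
  0: a→4  [deg 1]
  2: a→6  [deg 1]
  4: a→2  [deg 1]
  6: a→7  b→0  [deg 2]
  7: a→0  [deg 1]

Answer: DEADLOCK-FREE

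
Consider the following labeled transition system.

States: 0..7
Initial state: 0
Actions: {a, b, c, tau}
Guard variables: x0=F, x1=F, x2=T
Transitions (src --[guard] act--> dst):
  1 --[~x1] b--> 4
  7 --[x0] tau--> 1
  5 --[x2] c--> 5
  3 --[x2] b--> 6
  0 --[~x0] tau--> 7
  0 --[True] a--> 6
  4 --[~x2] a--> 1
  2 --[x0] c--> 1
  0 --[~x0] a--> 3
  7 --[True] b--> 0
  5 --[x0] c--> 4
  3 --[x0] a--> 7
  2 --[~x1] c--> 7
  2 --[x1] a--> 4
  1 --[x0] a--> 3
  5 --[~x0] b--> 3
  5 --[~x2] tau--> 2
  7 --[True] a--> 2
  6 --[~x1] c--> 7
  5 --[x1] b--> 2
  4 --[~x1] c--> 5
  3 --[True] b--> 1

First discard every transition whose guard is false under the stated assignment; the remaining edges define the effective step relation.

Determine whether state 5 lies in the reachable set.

13 transition(s) survive guard evaluation.
Layer 0: {0}
Layer 1: {3,6,7}  total {0,3,6,7}
Layer 2: {1,2}  total {0,1,2,3,6,7}
Layer 3: {4}  total {0,1,2,3,4,6,7}
Layer 4: {5}  total {0,1,2,3,4,5,6,7}
R = {0,1,2,3,4,5,6,7}
witness 5: a·b·b·c

Answer: REACHABLE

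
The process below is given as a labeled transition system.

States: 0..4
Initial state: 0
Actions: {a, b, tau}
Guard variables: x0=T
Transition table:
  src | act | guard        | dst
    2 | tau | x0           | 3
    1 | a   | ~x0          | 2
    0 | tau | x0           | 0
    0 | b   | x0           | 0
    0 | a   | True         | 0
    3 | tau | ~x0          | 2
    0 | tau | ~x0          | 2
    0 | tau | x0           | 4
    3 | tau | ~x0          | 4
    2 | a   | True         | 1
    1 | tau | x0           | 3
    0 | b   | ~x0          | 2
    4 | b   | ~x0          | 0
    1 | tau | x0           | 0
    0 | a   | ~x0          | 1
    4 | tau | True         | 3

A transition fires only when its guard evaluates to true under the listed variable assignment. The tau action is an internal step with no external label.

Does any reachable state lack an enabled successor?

R = {0,3,4}
  0: a→0  b→0  tau→0  tau→4  [4 exit(s)]
  3: ∅  [deadlock]
  4: tau→3  [1 exit(s)]
trace reaching 3: tau·tau

Answer: DEADLOCK at state 3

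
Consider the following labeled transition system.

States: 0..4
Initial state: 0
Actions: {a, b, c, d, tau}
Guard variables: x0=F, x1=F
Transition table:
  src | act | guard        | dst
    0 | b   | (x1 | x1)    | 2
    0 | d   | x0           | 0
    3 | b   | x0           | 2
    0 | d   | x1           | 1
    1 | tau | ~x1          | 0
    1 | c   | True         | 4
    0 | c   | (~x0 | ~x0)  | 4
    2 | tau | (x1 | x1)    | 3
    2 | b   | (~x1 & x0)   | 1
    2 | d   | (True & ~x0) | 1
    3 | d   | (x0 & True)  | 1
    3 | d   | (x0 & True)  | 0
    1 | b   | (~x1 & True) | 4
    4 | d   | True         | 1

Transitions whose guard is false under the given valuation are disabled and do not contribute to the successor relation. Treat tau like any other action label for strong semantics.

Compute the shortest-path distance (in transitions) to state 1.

BFS to 1:
  Layer 0: {0}
  Layer 1: {4}
  Layer 2: {1}
1 enters at depth 2; path c·d

Answer: 2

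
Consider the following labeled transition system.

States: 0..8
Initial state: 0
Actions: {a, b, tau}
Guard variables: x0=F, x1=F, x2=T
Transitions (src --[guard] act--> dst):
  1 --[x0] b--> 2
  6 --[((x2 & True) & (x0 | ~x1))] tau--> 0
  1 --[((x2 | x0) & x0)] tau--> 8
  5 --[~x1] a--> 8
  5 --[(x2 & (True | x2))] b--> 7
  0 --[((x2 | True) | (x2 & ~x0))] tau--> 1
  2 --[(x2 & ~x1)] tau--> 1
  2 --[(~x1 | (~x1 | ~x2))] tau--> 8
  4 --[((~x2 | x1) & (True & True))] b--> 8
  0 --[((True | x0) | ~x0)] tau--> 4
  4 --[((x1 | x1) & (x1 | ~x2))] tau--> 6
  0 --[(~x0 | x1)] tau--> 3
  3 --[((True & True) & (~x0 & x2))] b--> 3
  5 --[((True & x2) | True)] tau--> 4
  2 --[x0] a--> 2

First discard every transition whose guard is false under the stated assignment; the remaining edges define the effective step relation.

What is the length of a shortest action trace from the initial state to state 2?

Answer: UNREACHABLE

Analysis:
BFS to 2:
  depth 0: {0}
  depth 1: {1,3,4}
2 never appears.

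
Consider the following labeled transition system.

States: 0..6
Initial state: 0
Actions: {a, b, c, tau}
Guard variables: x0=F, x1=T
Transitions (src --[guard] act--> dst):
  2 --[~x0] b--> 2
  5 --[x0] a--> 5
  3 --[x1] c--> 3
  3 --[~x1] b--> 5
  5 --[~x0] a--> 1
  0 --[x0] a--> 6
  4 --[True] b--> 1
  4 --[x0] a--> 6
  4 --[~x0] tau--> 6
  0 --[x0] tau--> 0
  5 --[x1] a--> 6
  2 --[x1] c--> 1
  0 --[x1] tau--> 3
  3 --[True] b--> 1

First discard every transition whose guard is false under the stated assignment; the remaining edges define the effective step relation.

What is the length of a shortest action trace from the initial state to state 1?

Answer: 2

Analysis:
Layered search for 1:
  L0 = {0}
  L1 = {3}
  L2 = {1}
1 enters at depth 2; path tau·b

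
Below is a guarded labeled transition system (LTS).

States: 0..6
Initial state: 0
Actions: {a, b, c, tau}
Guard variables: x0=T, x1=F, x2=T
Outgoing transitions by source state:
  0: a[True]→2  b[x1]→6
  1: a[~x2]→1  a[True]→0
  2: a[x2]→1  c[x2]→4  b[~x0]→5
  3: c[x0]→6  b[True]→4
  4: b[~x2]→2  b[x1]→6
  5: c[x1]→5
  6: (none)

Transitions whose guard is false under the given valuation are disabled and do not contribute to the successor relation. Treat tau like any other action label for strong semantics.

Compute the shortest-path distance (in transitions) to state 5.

Layered search for 5:
  L0 = {0}
  L1 = {2}
  L2 = {1,4}
5 never appears.

Answer: UNREACHABLE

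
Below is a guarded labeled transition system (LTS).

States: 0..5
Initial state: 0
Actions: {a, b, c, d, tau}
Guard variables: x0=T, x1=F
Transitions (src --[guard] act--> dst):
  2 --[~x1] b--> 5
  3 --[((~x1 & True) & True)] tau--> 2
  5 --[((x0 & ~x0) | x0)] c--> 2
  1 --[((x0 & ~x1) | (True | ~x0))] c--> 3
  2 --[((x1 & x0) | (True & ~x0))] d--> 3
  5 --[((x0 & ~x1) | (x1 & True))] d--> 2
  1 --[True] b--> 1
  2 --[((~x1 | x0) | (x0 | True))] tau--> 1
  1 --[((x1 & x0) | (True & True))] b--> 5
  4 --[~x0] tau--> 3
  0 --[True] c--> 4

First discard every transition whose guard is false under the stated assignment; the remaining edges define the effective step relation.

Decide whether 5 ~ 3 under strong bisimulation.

Compute ~ classes (split until stable):
  π0 = {{0,1,2,3,4,5}}
  π1 = {{0},{1},{2},{3},{4},{5}}
Fixed point at round 2; 6 class(es).
class of 5: {5}; class of 3: {3}

Answer: NOT BISIMILAR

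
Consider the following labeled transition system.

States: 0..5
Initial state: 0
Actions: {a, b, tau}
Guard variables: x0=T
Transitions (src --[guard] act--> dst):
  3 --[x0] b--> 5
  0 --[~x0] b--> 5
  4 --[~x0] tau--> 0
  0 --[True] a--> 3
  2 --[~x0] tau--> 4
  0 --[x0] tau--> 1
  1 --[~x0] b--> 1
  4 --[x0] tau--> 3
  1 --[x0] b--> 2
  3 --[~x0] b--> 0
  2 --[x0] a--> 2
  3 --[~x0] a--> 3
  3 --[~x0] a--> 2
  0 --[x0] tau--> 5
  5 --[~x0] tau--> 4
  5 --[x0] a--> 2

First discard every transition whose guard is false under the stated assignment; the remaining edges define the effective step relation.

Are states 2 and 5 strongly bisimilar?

Answer: BISIMILAR

Analysis:
Bisimulation quotient by refinement:
  round 0: {{0,1,2,3,4,5}}
  round 1: {{0},{1,3},{2,5},{4}}
4 equivalence class(es) (converged in 2)
[2]={2,5}  [5]={2,5}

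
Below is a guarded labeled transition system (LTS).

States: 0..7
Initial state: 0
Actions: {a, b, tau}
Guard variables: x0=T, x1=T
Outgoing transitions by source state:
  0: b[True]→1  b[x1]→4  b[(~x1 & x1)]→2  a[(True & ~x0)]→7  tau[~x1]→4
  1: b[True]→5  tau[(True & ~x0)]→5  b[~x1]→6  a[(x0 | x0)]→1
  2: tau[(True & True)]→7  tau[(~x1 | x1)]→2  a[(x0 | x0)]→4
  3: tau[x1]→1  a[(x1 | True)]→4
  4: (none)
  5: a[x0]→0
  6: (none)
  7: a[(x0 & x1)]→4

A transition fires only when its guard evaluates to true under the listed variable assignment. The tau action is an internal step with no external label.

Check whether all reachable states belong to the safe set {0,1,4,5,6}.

Safe = {0,1,4,5,6}
Reach set: {0,1,4,5}
  0: safe
  1: safe
  4: safe
  5: safe

Answer: INVARIANT HOLDS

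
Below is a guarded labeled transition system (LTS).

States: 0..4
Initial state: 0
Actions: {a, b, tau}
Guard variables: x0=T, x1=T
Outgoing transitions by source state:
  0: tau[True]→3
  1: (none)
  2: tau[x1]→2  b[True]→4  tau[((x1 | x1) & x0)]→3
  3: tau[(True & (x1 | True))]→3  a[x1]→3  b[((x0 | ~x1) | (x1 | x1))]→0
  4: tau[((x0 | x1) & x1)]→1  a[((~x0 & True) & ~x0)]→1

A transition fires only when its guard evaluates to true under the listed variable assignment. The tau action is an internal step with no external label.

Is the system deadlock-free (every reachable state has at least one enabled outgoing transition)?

Answer: DEADLOCK-FREE

Working:
R = {0,3}
  0: tau→3  [1 out]
  3: a→3  b→0  tau→3  [3 out]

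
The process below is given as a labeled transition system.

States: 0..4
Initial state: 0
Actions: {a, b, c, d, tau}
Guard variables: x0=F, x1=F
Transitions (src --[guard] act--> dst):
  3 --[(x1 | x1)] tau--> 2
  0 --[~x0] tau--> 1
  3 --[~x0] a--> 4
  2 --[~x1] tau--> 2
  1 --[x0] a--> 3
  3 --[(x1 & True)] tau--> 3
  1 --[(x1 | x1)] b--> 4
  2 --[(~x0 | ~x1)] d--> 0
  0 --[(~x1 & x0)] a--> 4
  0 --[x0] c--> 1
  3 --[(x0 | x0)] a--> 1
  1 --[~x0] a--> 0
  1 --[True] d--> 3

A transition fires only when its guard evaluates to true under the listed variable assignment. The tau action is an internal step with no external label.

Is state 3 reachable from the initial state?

Answer: REACHABLE

Analysis:
After dropping false guards: 6 live edges.
Layer 0: {0}
Layer 1: {1}  cumulative {0,1}
Layer 2: {3}  cumulative {0,1,3}
Layer 3: {4}  cumulative {0,1,3,4}
Reachable = {0,1,3,4}
witness 3: tau·d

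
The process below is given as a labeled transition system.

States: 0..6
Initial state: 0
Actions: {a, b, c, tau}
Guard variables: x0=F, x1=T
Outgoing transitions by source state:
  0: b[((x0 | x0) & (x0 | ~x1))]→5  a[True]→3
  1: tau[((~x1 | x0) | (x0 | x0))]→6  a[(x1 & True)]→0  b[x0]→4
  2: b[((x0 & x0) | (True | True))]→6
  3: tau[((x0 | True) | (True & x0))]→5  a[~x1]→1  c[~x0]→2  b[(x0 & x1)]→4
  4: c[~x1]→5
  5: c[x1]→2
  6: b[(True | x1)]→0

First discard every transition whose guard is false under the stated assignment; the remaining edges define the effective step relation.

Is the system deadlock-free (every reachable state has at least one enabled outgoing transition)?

Answer: DEADLOCK-FREE

Trace:
Reach set: {0,2,3,5,6}
  0: a→3  [1 exit(s)]
  2: b→6  [1 exit(s)]
  3: c→2  tau→5  [2 exit(s)]
  5: c→2  [1 exit(s)]
  6: b→0  [1 exit(s)]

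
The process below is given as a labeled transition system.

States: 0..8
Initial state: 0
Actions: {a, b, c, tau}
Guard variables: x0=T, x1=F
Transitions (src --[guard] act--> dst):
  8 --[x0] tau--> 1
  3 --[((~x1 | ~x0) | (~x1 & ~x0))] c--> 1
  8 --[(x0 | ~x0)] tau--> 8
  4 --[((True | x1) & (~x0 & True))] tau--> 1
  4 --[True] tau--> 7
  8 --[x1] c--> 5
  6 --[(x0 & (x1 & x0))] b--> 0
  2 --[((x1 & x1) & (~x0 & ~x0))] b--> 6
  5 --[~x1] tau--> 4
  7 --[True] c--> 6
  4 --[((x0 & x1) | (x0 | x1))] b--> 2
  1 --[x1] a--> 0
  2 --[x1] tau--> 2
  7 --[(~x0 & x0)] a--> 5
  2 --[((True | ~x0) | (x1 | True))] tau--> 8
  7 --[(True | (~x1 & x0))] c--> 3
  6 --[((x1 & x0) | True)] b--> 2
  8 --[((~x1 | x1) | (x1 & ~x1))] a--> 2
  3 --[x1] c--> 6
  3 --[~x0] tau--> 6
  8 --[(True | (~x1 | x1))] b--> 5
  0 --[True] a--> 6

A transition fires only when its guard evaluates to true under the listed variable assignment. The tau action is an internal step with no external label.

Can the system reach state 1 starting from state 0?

Answer: REACHABLE

Analysis:
Guard filter leaves 13 enabled edge(s).
L0 = {0}
L1 = {6}  now seen {0,6}
L2 = {2}  now seen {0,2,6}
L3 = {8}  now seen {0,2,6,8}
L4 = {1,5}  now seen {0,1,2,5,6,8}
L5 = {4}  now seen {0,1,2,4,5,6,8}
L6 = {7}  now seen {0,1,2,4,5,6,7,8}
L7 = {3}  now seen {0,1,2,3,4,5,6,7,8}
Reach set: {0,1,2,3,4,5,6,7,8}
witness 1: a·b·tau·tau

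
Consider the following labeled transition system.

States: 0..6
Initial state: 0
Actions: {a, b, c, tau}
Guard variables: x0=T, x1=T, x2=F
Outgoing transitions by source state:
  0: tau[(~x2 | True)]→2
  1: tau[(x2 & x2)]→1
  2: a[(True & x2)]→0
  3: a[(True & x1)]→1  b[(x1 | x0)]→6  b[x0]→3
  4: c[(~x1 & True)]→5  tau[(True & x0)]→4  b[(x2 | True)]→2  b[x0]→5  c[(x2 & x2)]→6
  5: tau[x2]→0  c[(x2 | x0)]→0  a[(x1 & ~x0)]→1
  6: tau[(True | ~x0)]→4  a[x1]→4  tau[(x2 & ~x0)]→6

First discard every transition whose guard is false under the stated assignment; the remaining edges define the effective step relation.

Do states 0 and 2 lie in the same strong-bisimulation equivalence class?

Answer: NOT BISIMILAR

Analysis:
Bisimulation quotient by refinement:
  P[0] = {{0,1,2,3,4,5,6}}
  P[1] = {{0},{1,2},{3},{4},{5},{6}}
6 equivalence class(es) (converged in 2)
[0]={0}  [2]={1,2}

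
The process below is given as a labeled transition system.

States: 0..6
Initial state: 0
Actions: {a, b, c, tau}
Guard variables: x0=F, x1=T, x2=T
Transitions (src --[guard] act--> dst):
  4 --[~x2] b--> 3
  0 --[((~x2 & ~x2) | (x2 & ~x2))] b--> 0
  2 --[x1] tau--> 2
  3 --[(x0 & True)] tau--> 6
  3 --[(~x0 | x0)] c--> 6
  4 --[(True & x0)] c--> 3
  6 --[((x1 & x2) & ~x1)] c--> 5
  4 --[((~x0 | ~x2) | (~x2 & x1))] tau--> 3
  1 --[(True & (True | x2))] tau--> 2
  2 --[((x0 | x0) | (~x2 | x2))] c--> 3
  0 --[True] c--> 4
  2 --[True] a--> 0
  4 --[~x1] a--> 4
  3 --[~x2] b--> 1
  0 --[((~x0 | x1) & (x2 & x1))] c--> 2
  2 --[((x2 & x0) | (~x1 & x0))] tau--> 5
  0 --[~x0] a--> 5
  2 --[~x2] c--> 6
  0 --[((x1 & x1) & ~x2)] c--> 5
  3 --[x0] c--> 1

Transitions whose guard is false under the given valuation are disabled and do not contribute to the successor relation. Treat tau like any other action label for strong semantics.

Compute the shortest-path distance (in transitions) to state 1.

Answer: UNREACHABLE

Trace:
Layered search for 1:
  Layer 0: {0}
  Layer 1: {2,4,5}
  Layer 2: {3}
  Layer 3: {6}
1 never appears.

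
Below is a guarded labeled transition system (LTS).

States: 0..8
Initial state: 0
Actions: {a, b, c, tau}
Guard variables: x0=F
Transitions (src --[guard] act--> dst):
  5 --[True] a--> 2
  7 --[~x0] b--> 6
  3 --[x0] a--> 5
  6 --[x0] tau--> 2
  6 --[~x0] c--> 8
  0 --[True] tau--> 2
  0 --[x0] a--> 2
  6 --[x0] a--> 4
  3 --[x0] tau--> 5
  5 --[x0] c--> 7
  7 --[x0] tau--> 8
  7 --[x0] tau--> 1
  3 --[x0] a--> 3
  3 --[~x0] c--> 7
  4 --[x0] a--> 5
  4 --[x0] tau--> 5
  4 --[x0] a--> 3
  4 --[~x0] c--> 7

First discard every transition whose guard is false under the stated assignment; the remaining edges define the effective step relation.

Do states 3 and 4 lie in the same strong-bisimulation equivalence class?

Compute ~ classes (split until stable):
  P[0] = {{0,1,2,3,4,5,6,7,8}}
  P[1] = {{0},{1,2,8},{3,4,6},{5},{7}}
  P[2] = {{0},{1,2,8},{3,4},{5},{6},{7}}
Fixed point at round 3; 6 class(es).
class of 3: {3,4}; class of 4: {3,4}

Answer: BISIMILAR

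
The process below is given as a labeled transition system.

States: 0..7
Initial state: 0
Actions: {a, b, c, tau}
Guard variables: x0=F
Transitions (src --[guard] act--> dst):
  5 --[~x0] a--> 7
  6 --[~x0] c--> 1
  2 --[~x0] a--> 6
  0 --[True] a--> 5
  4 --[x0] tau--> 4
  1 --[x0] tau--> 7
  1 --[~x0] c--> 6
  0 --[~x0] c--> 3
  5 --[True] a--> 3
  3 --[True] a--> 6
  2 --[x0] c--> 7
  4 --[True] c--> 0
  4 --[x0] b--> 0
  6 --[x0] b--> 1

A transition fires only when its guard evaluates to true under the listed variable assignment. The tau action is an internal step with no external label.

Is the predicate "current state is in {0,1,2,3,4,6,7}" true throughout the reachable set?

Safe = {0,1,2,3,4,6,7}
Reachable = {0,1,3,5,6,7}
  0: ✓
  1: ✓
  3: ✓
  5: outside
  6: ✓
  7: ✓
counterexample path to 5: a

Answer: INVARIANT VIOLATED at state 5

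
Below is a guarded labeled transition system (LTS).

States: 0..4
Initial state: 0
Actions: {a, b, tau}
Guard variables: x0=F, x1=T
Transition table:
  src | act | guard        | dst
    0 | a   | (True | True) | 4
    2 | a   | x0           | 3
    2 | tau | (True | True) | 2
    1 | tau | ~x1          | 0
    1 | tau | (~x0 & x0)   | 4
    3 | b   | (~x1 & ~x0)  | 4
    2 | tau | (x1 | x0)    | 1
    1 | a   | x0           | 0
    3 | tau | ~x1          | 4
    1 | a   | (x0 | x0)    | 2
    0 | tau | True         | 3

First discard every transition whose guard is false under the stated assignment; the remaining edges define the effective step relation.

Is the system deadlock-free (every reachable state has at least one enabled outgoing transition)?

Reachable = {0,3,4}
  0: a→4  tau→3  [deg 2]
  3: ∅  [deadlock]
  4: ∅  [deadlock]
witness 3: tau

Answer: DEADLOCK at state 3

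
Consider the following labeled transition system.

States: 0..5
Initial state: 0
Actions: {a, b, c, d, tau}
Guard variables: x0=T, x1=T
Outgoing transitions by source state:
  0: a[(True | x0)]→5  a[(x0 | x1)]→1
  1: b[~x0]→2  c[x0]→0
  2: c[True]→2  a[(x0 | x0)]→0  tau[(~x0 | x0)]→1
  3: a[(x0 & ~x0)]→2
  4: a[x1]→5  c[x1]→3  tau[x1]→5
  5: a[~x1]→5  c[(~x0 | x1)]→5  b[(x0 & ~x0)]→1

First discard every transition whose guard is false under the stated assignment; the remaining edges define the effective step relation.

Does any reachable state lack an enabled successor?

R = {0,1,5}
  0: a→1  a→5  [2 out]
  1: c→0  [1 out]
  5: c→5  [1 out]

Answer: DEADLOCK-FREE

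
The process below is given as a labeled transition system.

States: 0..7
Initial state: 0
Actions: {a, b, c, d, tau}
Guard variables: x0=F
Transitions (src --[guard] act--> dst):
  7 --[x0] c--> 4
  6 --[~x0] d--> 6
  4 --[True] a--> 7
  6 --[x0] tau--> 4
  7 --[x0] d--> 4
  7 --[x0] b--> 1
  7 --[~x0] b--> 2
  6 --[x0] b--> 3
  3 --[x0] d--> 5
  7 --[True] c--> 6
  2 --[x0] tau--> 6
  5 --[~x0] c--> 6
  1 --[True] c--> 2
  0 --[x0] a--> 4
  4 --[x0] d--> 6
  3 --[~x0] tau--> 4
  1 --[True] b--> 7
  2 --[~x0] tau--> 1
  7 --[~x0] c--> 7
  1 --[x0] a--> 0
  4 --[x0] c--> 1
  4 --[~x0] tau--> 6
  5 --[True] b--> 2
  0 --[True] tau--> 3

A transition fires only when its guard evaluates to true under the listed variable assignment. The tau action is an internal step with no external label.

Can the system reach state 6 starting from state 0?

13 transition(s) survive guard evaluation.
depth 0: {0}
depth 1: {3}  cumulative {0,3}
depth 2: {4}  cumulative {0,3,4}
depth 3: {6,7}  cumulative {0,3,4,6,7}
depth 4: {2}  cumulative {0,2,3,4,6,7}
depth 5: {1}  cumulative {0,1,2,3,4,6,7}
R = {0,1,2,3,4,6,7}
trace reaching 6: tau·tau·tau

Answer: REACHABLE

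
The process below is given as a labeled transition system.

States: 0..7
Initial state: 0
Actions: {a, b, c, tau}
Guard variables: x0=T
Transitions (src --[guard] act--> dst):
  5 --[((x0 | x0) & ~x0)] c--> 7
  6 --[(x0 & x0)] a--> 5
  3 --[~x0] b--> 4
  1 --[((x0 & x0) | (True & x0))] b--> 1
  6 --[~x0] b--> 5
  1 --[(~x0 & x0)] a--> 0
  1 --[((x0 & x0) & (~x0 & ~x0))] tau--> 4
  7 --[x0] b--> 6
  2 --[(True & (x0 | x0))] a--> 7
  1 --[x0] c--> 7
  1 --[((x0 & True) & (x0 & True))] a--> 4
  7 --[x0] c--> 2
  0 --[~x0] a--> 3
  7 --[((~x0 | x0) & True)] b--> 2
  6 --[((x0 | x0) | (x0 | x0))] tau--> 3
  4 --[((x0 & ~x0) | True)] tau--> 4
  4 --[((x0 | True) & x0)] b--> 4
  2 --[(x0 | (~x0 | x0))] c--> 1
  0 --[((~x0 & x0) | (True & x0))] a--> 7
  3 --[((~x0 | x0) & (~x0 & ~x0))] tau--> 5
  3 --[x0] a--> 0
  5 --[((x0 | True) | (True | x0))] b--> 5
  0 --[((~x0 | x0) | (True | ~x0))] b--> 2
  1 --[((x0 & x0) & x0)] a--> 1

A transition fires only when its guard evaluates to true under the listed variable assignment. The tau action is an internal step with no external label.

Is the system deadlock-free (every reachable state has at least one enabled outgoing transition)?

Reachable = {0,1,2,3,4,5,6,7}
  0: a→7  b→2  [2 exit(s)]
  1: a→1  a→4  b→1  c→7  [4 exit(s)]
  2: a→7  c→1  [2 exit(s)]
  3: a→0  [1 exit(s)]
  4: b→4  tau→4  [2 exit(s)]
  5: b→5  [1 exit(s)]
  6: a→5  tau→3  [2 exit(s)]
  7: b→2  b→6  c→2  [3 exit(s)]

Answer: DEADLOCK-FREE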